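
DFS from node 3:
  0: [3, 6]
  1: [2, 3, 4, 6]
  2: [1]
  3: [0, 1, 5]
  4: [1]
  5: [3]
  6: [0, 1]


Visit 3, push [5, 1, 0]
Visit 0, push [6]
Visit 6, push [1]
Visit 1, push [4, 2]
Visit 2, push []
Visit 4, push []
Visit 5, push []

DFS order: [3, 0, 6, 1, 2, 4, 5]


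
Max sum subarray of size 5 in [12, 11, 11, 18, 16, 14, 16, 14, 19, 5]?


[0:5]: 68
[1:6]: 70
[2:7]: 75
[3:8]: 78
[4:9]: 79
[5:10]: 68

Max: 79 at [4:9]


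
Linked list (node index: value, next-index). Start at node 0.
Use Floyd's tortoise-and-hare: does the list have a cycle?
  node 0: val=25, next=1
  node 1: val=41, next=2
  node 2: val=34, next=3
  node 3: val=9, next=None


Floyd's tortoise (slow, +1) and hare (fast, +2):
  init: slow=0, fast=0
  step 1: slow=1, fast=2
  step 2: fast 2->3->None, no cycle

Cycle: no


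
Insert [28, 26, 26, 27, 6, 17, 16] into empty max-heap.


Insert 28: [28]
Insert 26: [28, 26]
Insert 26: [28, 26, 26]
Insert 27: [28, 27, 26, 26]
Insert 6: [28, 27, 26, 26, 6]
Insert 17: [28, 27, 26, 26, 6, 17]
Insert 16: [28, 27, 26, 26, 6, 17, 16]

Final heap: [28, 27, 26, 26, 6, 17, 16]


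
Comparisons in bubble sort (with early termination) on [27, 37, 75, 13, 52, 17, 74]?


Algorithm: bubble sort (with early termination)
Input: [27, 37, 75, 13, 52, 17, 74]
Sorted: [13, 17, 27, 37, 52, 74, 75]

20


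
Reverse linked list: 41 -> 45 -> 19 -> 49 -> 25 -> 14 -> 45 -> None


Step 1: curr=41, set curr.next=prev(None) | reversed so far: 41
Step 2: curr=45, set curr.next=prev(41) | reversed so far: 45 -> 41
Step 3: curr=19, set curr.next=prev(45) | reversed so far: 19 -> 45 -> 41
Step 4: curr=49, set curr.next=prev(19) | reversed so far: 49 -> 19 -> 45 -> 41
Step 5: curr=25, set curr.next=prev(49) | reversed so far: 25 -> 49 -> 19 -> 45 -> 41
Step 6: curr=14, set curr.next=prev(25) | reversed so far: 14 -> 25 -> 49 -> 19 -> 45 -> 41
Step 7: curr=45, set curr.next=prev(14) | reversed so far: 45 -> 14 -> 25 -> 49 -> 19 -> 45 -> 41

45 -> 14 -> 25 -> 49 -> 19 -> 45 -> 41 -> None


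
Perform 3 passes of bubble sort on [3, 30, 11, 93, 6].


Initial: [3, 30, 11, 93, 6]
Pass 1: [3, 11, 30, 6, 93] (2 swaps)
Pass 2: [3, 11, 6, 30, 93] (1 swaps)
Pass 3: [3, 6, 11, 30, 93] (1 swaps)

After 3 passes: [3, 6, 11, 30, 93]


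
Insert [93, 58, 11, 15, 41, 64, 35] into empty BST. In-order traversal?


Insert 93: root
Insert 58: L from 93
Insert 11: L from 93 -> L from 58
Insert 15: L from 93 -> L from 58 -> R from 11
Insert 41: L from 93 -> L from 58 -> R from 11 -> R from 15
Insert 64: L from 93 -> R from 58
Insert 35: L from 93 -> L from 58 -> R from 11 -> R from 15 -> L from 41

In-order: [11, 15, 35, 41, 58, 64, 93]


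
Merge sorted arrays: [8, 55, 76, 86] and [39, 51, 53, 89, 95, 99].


Take 8 from A
Take 39 from B
Take 51 from B
Take 53 from B
Take 55 from A
Take 76 from A
Take 86 from A

Merged: [8, 39, 51, 53, 55, 76, 86, 89, 95, 99]


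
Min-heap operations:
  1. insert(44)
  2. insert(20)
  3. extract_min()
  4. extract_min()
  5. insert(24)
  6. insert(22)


insert(44) -> [44]
insert(20) -> [20, 44]
extract_min()->20, [44]
extract_min()->44, []
insert(24) -> [24]
insert(22) -> [22, 24]

Final heap: [22, 24]


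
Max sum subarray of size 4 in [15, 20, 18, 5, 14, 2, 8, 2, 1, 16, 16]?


[0:4]: 58
[1:5]: 57
[2:6]: 39
[3:7]: 29
[4:8]: 26
[5:9]: 13
[6:10]: 27
[7:11]: 35

Max: 58 at [0:4]


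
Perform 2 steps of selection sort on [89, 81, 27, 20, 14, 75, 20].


Initial: [89, 81, 27, 20, 14, 75, 20]
Step 1: min=14 at 4
  Swap: [14, 81, 27, 20, 89, 75, 20]
Step 2: min=20 at 3
  Swap: [14, 20, 27, 81, 89, 75, 20]

After 2 steps: [14, 20, 27, 81, 89, 75, 20]


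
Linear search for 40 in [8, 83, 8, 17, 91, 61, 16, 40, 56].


i=0: 8!=40
i=1: 83!=40
i=2: 8!=40
i=3: 17!=40
i=4: 91!=40
i=5: 61!=40
i=6: 16!=40
i=7: 40==40 found!

Found at 7, 8 comps


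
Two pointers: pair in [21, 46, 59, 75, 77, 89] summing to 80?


lo=0(21)+hi=5(89)=110
lo=0(21)+hi=4(77)=98
lo=0(21)+hi=3(75)=96
lo=0(21)+hi=2(59)=80

Yes: 21+59=80


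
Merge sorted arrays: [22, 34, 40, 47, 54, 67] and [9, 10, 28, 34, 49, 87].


Take 9 from B
Take 10 from B
Take 22 from A
Take 28 from B
Take 34 from A
Take 34 from B
Take 40 from A
Take 47 from A
Take 49 from B
Take 54 from A
Take 67 from A

Merged: [9, 10, 22, 28, 34, 34, 40, 47, 49, 54, 67, 87]


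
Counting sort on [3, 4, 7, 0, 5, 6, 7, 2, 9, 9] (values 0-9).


Input: [3, 4, 7, 0, 5, 6, 7, 2, 9, 9]
Counts: [1, 0, 1, 1, 1, 1, 1, 2, 0, 2]

Sorted: [0, 2, 3, 4, 5, 6, 7, 7, 9, 9]


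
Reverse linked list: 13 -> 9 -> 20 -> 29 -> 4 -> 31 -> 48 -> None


Step 1: curr=13, set curr.next=prev(None) | reversed so far: 13
Step 2: curr=9, set curr.next=prev(13) | reversed so far: 9 -> 13
Step 3: curr=20, set curr.next=prev(9) | reversed so far: 20 -> 9 -> 13
Step 4: curr=29, set curr.next=prev(20) | reversed so far: 29 -> 20 -> 9 -> 13
Step 5: curr=4, set curr.next=prev(29) | reversed so far: 4 -> 29 -> 20 -> 9 -> 13
Step 6: curr=31, set curr.next=prev(4) | reversed so far: 31 -> 4 -> 29 -> 20 -> 9 -> 13
Step 7: curr=48, set curr.next=prev(31) | reversed so far: 48 -> 31 -> 4 -> 29 -> 20 -> 9 -> 13

48 -> 31 -> 4 -> 29 -> 20 -> 9 -> 13 -> None


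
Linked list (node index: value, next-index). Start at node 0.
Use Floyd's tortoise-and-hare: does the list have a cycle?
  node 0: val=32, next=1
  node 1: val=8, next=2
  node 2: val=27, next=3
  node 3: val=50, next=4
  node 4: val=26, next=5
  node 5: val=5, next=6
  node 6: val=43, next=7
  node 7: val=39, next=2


Floyd's tortoise (slow, +1) and hare (fast, +2):
  init: slow=0, fast=0
  step 1: slow=1, fast=2
  step 2: slow=2, fast=4
  step 3: slow=3, fast=6
  step 4: slow=4, fast=2
  step 5: slow=5, fast=4
  step 6: slow=6, fast=6
  slow == fast at node 6: cycle detected

Cycle: yes


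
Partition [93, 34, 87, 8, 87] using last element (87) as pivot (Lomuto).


Pivot: 87
  34 <= 87: swap -> [34, 93, 87, 8, 87]
  87 <= 87: swap -> [34, 87, 93, 8, 87]
  8 <= 87: swap -> [34, 87, 8, 93, 87]
Place pivot at 3: [34, 87, 8, 87, 93]

Partitioned: [34, 87, 8, 87, 93]


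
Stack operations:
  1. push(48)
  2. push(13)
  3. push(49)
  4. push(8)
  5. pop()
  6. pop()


push(48) -> [48]
push(13) -> [48, 13]
push(49) -> [48, 13, 49]
push(8) -> [48, 13, 49, 8]
pop()->8, [48, 13, 49]
pop()->49, [48, 13]

Final stack: [48, 13]


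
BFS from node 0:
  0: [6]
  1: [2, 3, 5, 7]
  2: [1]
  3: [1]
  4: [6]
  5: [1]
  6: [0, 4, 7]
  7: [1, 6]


Visit 0, enqueue [6]
Visit 6, enqueue [4, 7]
Visit 4, enqueue []
Visit 7, enqueue [1]
Visit 1, enqueue [2, 3, 5]
Visit 2, enqueue []
Visit 3, enqueue []
Visit 5, enqueue []

BFS order: [0, 6, 4, 7, 1, 2, 3, 5]


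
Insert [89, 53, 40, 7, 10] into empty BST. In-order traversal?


Insert 89: root
Insert 53: L from 89
Insert 40: L from 89 -> L from 53
Insert 7: L from 89 -> L from 53 -> L from 40
Insert 10: L from 89 -> L from 53 -> L from 40 -> R from 7

In-order: [7, 10, 40, 53, 89]


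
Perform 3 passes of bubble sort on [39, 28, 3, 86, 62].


Initial: [39, 28, 3, 86, 62]
Pass 1: [28, 3, 39, 62, 86] (3 swaps)
Pass 2: [3, 28, 39, 62, 86] (1 swaps)
Pass 3: [3, 28, 39, 62, 86] (0 swaps)

After 3 passes: [3, 28, 39, 62, 86]


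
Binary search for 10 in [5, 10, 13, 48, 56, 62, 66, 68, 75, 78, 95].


Step 1: lo=0, hi=10, mid=5, val=62
Step 2: lo=0, hi=4, mid=2, val=13
Step 3: lo=0, hi=1, mid=0, val=5
Step 4: lo=1, hi=1, mid=1, val=10

Found at index 1


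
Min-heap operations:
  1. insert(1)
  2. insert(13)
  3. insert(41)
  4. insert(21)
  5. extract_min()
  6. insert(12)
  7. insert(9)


insert(1) -> [1]
insert(13) -> [1, 13]
insert(41) -> [1, 13, 41]
insert(21) -> [1, 13, 41, 21]
extract_min()->1, [13, 21, 41]
insert(12) -> [12, 13, 41, 21]
insert(9) -> [9, 12, 41, 21, 13]

Final heap: [9, 12, 41, 21, 13]


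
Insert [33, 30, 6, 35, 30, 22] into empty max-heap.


Insert 33: [33]
Insert 30: [33, 30]
Insert 6: [33, 30, 6]
Insert 35: [35, 33, 6, 30]
Insert 30: [35, 33, 6, 30, 30]
Insert 22: [35, 33, 22, 30, 30, 6]

Final heap: [35, 33, 22, 30, 30, 6]


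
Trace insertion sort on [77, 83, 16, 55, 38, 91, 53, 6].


Initial: [77, 83, 16, 55, 38, 91, 53, 6]
Insert 83: [77, 83, 16, 55, 38, 91, 53, 6]
Insert 16: [16, 77, 83, 55, 38, 91, 53, 6]
Insert 55: [16, 55, 77, 83, 38, 91, 53, 6]
Insert 38: [16, 38, 55, 77, 83, 91, 53, 6]
Insert 91: [16, 38, 55, 77, 83, 91, 53, 6]
Insert 53: [16, 38, 53, 55, 77, 83, 91, 6]
Insert 6: [6, 16, 38, 53, 55, 77, 83, 91]

Sorted: [6, 16, 38, 53, 55, 77, 83, 91]


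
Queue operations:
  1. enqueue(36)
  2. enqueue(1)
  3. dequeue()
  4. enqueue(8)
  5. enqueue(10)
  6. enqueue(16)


enqueue(36) -> [36]
enqueue(1) -> [36, 1]
dequeue()->36, [1]
enqueue(8) -> [1, 8]
enqueue(10) -> [1, 8, 10]
enqueue(16) -> [1, 8, 10, 16]

Final queue: [1, 8, 10, 16]


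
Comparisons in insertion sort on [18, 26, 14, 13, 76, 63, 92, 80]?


Algorithm: insertion sort
Input: [18, 26, 14, 13, 76, 63, 92, 80]
Sorted: [13, 14, 18, 26, 63, 76, 80, 92]

12


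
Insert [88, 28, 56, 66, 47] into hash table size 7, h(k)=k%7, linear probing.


Insert 88: h=4 -> slot 4
Insert 28: h=0 -> slot 0
Insert 56: h=0, 1 probes -> slot 1
Insert 66: h=3 -> slot 3
Insert 47: h=5 -> slot 5

Table: [28, 56, None, 66, 88, 47, None]


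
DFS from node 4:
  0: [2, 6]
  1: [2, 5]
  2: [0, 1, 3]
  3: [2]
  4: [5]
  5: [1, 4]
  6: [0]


Visit 4, push [5]
Visit 5, push [1]
Visit 1, push [2]
Visit 2, push [3, 0]
Visit 0, push [6]
Visit 6, push []
Visit 3, push []

DFS order: [4, 5, 1, 2, 0, 6, 3]


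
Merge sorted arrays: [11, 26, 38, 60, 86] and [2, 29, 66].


Take 2 from B
Take 11 from A
Take 26 from A
Take 29 from B
Take 38 from A
Take 60 from A
Take 66 from B

Merged: [2, 11, 26, 29, 38, 60, 66, 86]


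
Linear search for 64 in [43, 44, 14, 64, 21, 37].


i=0: 43!=64
i=1: 44!=64
i=2: 14!=64
i=3: 64==64 found!

Found at 3, 4 comps


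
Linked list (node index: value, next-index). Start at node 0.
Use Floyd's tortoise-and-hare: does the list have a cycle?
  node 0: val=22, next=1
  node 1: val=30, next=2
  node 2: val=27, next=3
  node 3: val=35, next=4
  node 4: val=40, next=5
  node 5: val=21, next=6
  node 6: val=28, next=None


Floyd's tortoise (slow, +1) and hare (fast, +2):
  init: slow=0, fast=0
  step 1: slow=1, fast=2
  step 2: slow=2, fast=4
  step 3: slow=3, fast=6
  step 4: fast -> None, no cycle

Cycle: no


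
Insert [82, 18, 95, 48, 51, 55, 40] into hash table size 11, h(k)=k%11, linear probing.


Insert 82: h=5 -> slot 5
Insert 18: h=7 -> slot 7
Insert 95: h=7, 1 probes -> slot 8
Insert 48: h=4 -> slot 4
Insert 51: h=7, 2 probes -> slot 9
Insert 55: h=0 -> slot 0
Insert 40: h=7, 3 probes -> slot 10

Table: [55, None, None, None, 48, 82, None, 18, 95, 51, 40]


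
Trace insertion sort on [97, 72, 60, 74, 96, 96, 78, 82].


Initial: [97, 72, 60, 74, 96, 96, 78, 82]
Insert 72: [72, 97, 60, 74, 96, 96, 78, 82]
Insert 60: [60, 72, 97, 74, 96, 96, 78, 82]
Insert 74: [60, 72, 74, 97, 96, 96, 78, 82]
Insert 96: [60, 72, 74, 96, 97, 96, 78, 82]
Insert 96: [60, 72, 74, 96, 96, 97, 78, 82]
Insert 78: [60, 72, 74, 78, 96, 96, 97, 82]
Insert 82: [60, 72, 74, 78, 82, 96, 96, 97]

Sorted: [60, 72, 74, 78, 82, 96, 96, 97]


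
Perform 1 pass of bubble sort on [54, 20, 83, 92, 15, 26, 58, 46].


Initial: [54, 20, 83, 92, 15, 26, 58, 46]
Pass 1: [20, 54, 83, 15, 26, 58, 46, 92] (5 swaps)

After 1 pass: [20, 54, 83, 15, 26, 58, 46, 92]


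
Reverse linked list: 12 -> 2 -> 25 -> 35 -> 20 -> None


Step 1: curr=12, set curr.next=prev(None) | reversed so far: 12
Step 2: curr=2, set curr.next=prev(12) | reversed so far: 2 -> 12
Step 3: curr=25, set curr.next=prev(2) | reversed so far: 25 -> 2 -> 12
Step 4: curr=35, set curr.next=prev(25) | reversed so far: 35 -> 25 -> 2 -> 12
Step 5: curr=20, set curr.next=prev(35) | reversed so far: 20 -> 35 -> 25 -> 2 -> 12

20 -> 35 -> 25 -> 2 -> 12 -> None


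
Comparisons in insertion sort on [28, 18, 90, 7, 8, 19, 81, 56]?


Algorithm: insertion sort
Input: [28, 18, 90, 7, 8, 19, 81, 56]
Sorted: [7, 8, 18, 19, 28, 56, 81, 90]

17


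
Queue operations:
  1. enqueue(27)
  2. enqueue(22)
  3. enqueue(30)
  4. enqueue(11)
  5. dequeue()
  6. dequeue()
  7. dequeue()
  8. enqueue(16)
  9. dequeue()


enqueue(27) -> [27]
enqueue(22) -> [27, 22]
enqueue(30) -> [27, 22, 30]
enqueue(11) -> [27, 22, 30, 11]
dequeue()->27, [22, 30, 11]
dequeue()->22, [30, 11]
dequeue()->30, [11]
enqueue(16) -> [11, 16]
dequeue()->11, [16]

Final queue: [16]


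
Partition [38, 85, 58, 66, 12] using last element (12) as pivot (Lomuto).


Pivot: 12
Place pivot at 0: [12, 85, 58, 66, 38]

Partitioned: [12, 85, 58, 66, 38]


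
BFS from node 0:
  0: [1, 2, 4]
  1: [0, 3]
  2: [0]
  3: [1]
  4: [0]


Visit 0, enqueue [1, 2, 4]
Visit 1, enqueue [3]
Visit 2, enqueue []
Visit 4, enqueue []
Visit 3, enqueue []

BFS order: [0, 1, 2, 4, 3]


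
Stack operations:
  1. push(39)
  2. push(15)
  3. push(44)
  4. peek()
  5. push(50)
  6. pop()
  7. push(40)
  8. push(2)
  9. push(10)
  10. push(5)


push(39) -> [39]
push(15) -> [39, 15]
push(44) -> [39, 15, 44]
peek()->44
push(50) -> [39, 15, 44, 50]
pop()->50, [39, 15, 44]
push(40) -> [39, 15, 44, 40]
push(2) -> [39, 15, 44, 40, 2]
push(10) -> [39, 15, 44, 40, 2, 10]
push(5) -> [39, 15, 44, 40, 2, 10, 5]

Final stack: [39, 15, 44, 40, 2, 10, 5]


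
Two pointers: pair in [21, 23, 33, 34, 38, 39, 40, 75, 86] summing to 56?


lo=0(21)+hi=8(86)=107
lo=0(21)+hi=7(75)=96
lo=0(21)+hi=6(40)=61
lo=0(21)+hi=5(39)=60
lo=0(21)+hi=4(38)=59
lo=0(21)+hi=3(34)=55
lo=1(23)+hi=3(34)=57
lo=1(23)+hi=2(33)=56

Yes: 23+33=56


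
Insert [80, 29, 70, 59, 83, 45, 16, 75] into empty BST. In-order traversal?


Insert 80: root
Insert 29: L from 80
Insert 70: L from 80 -> R from 29
Insert 59: L from 80 -> R from 29 -> L from 70
Insert 83: R from 80
Insert 45: L from 80 -> R from 29 -> L from 70 -> L from 59
Insert 16: L from 80 -> L from 29
Insert 75: L from 80 -> R from 29 -> R from 70

In-order: [16, 29, 45, 59, 70, 75, 80, 83]


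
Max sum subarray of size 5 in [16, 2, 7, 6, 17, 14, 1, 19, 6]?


[0:5]: 48
[1:6]: 46
[2:7]: 45
[3:8]: 57
[4:9]: 57

Max: 57 at [3:8]


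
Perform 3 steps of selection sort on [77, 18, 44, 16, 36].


Initial: [77, 18, 44, 16, 36]
Step 1: min=16 at 3
  Swap: [16, 18, 44, 77, 36]
Step 2: min=18 at 1
  Swap: [16, 18, 44, 77, 36]
Step 3: min=36 at 4
  Swap: [16, 18, 36, 77, 44]

After 3 steps: [16, 18, 36, 77, 44]


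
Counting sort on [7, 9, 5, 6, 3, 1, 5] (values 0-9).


Input: [7, 9, 5, 6, 3, 1, 5]
Counts: [0, 1, 0, 1, 0, 2, 1, 1, 0, 1]

Sorted: [1, 3, 5, 5, 6, 7, 9]


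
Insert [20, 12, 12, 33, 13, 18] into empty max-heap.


Insert 20: [20]
Insert 12: [20, 12]
Insert 12: [20, 12, 12]
Insert 33: [33, 20, 12, 12]
Insert 13: [33, 20, 12, 12, 13]
Insert 18: [33, 20, 18, 12, 13, 12]

Final heap: [33, 20, 18, 12, 13, 12]


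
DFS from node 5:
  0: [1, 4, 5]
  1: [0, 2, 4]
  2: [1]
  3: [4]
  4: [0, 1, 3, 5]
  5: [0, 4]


Visit 5, push [4, 0]
Visit 0, push [4, 1]
Visit 1, push [4, 2]
Visit 2, push []
Visit 4, push [3]
Visit 3, push []

DFS order: [5, 0, 1, 2, 4, 3]


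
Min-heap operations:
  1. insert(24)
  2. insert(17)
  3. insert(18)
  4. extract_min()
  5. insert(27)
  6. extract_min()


insert(24) -> [24]
insert(17) -> [17, 24]
insert(18) -> [17, 24, 18]
extract_min()->17, [18, 24]
insert(27) -> [18, 24, 27]
extract_min()->18, [24, 27]

Final heap: [24, 27]


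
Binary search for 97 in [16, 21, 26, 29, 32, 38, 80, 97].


Step 1: lo=0, hi=7, mid=3, val=29
Step 2: lo=4, hi=7, mid=5, val=38
Step 3: lo=6, hi=7, mid=6, val=80
Step 4: lo=7, hi=7, mid=7, val=97

Found at index 7


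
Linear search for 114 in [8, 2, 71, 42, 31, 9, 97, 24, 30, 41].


i=0: 8!=114
i=1: 2!=114
i=2: 71!=114
i=3: 42!=114
i=4: 31!=114
i=5: 9!=114
i=6: 97!=114
i=7: 24!=114
i=8: 30!=114
i=9: 41!=114

Not found, 10 comps


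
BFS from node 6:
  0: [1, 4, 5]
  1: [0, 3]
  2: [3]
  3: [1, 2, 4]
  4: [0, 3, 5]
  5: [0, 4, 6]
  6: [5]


Visit 6, enqueue [5]
Visit 5, enqueue [0, 4]
Visit 0, enqueue [1]
Visit 4, enqueue [3]
Visit 1, enqueue []
Visit 3, enqueue [2]
Visit 2, enqueue []

BFS order: [6, 5, 0, 4, 1, 3, 2]


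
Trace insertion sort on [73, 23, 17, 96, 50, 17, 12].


Initial: [73, 23, 17, 96, 50, 17, 12]
Insert 23: [23, 73, 17, 96, 50, 17, 12]
Insert 17: [17, 23, 73, 96, 50, 17, 12]
Insert 96: [17, 23, 73, 96, 50, 17, 12]
Insert 50: [17, 23, 50, 73, 96, 17, 12]
Insert 17: [17, 17, 23, 50, 73, 96, 12]
Insert 12: [12, 17, 17, 23, 50, 73, 96]

Sorted: [12, 17, 17, 23, 50, 73, 96]


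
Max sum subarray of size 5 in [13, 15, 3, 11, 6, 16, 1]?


[0:5]: 48
[1:6]: 51
[2:7]: 37

Max: 51 at [1:6]


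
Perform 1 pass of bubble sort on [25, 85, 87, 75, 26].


Initial: [25, 85, 87, 75, 26]
Pass 1: [25, 85, 75, 26, 87] (2 swaps)

After 1 pass: [25, 85, 75, 26, 87]


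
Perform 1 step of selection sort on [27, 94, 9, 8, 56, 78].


Initial: [27, 94, 9, 8, 56, 78]
Step 1: min=8 at 3
  Swap: [8, 94, 9, 27, 56, 78]

After 1 step: [8, 94, 9, 27, 56, 78]


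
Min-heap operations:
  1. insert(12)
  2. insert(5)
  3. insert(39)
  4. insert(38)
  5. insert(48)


insert(12) -> [12]
insert(5) -> [5, 12]
insert(39) -> [5, 12, 39]
insert(38) -> [5, 12, 39, 38]
insert(48) -> [5, 12, 39, 38, 48]

Final heap: [5, 12, 39, 38, 48]


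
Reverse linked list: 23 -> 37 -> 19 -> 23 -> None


Step 1: curr=23, set curr.next=prev(None) | reversed so far: 23
Step 2: curr=37, set curr.next=prev(23) | reversed so far: 37 -> 23
Step 3: curr=19, set curr.next=prev(37) | reversed so far: 19 -> 37 -> 23
Step 4: curr=23, set curr.next=prev(19) | reversed so far: 23 -> 19 -> 37 -> 23

23 -> 19 -> 37 -> 23 -> None


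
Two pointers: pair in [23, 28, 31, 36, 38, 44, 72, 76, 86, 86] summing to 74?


lo=0(23)+hi=9(86)=109
lo=0(23)+hi=8(86)=109
lo=0(23)+hi=7(76)=99
lo=0(23)+hi=6(72)=95
lo=0(23)+hi=5(44)=67
lo=1(28)+hi=5(44)=72
lo=2(31)+hi=5(44)=75
lo=2(31)+hi=4(38)=69
lo=3(36)+hi=4(38)=74

Yes: 36+38=74


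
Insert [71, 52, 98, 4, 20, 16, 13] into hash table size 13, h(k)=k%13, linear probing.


Insert 71: h=6 -> slot 6
Insert 52: h=0 -> slot 0
Insert 98: h=7 -> slot 7
Insert 4: h=4 -> slot 4
Insert 20: h=7, 1 probes -> slot 8
Insert 16: h=3 -> slot 3
Insert 13: h=0, 1 probes -> slot 1

Table: [52, 13, None, 16, 4, None, 71, 98, 20, None, None, None, None]


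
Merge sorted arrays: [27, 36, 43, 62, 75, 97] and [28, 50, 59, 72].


Take 27 from A
Take 28 from B
Take 36 from A
Take 43 from A
Take 50 from B
Take 59 from B
Take 62 from A
Take 72 from B

Merged: [27, 28, 36, 43, 50, 59, 62, 72, 75, 97]


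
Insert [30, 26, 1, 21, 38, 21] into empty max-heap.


Insert 30: [30]
Insert 26: [30, 26]
Insert 1: [30, 26, 1]
Insert 21: [30, 26, 1, 21]
Insert 38: [38, 30, 1, 21, 26]
Insert 21: [38, 30, 21, 21, 26, 1]

Final heap: [38, 30, 21, 21, 26, 1]


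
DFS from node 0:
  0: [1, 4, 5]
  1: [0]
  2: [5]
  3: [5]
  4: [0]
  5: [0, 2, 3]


Visit 0, push [5, 4, 1]
Visit 1, push []
Visit 4, push []
Visit 5, push [3, 2]
Visit 2, push []
Visit 3, push []

DFS order: [0, 1, 4, 5, 2, 3]


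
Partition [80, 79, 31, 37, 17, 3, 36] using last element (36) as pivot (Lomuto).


Pivot: 36
  31 <= 36: swap -> [31, 79, 80, 37, 17, 3, 36]
  17 <= 36: swap -> [31, 17, 80, 37, 79, 3, 36]
  3 <= 36: swap -> [31, 17, 3, 37, 79, 80, 36]
Place pivot at 3: [31, 17, 3, 36, 79, 80, 37]

Partitioned: [31, 17, 3, 36, 79, 80, 37]


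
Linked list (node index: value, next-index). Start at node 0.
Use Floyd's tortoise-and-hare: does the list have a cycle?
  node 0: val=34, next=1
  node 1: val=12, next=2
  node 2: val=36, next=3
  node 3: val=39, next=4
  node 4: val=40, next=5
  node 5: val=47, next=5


Floyd's tortoise (slow, +1) and hare (fast, +2):
  init: slow=0, fast=0
  step 1: slow=1, fast=2
  step 2: slow=2, fast=4
  step 3: slow=3, fast=5
  step 4: slow=4, fast=5
  step 5: slow=5, fast=5
  slow == fast at node 5: cycle detected

Cycle: yes


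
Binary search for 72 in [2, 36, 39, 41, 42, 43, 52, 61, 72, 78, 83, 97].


Step 1: lo=0, hi=11, mid=5, val=43
Step 2: lo=6, hi=11, mid=8, val=72

Found at index 8


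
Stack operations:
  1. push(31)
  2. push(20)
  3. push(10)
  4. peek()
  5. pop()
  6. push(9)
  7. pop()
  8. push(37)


push(31) -> [31]
push(20) -> [31, 20]
push(10) -> [31, 20, 10]
peek()->10
pop()->10, [31, 20]
push(9) -> [31, 20, 9]
pop()->9, [31, 20]
push(37) -> [31, 20, 37]

Final stack: [31, 20, 37]


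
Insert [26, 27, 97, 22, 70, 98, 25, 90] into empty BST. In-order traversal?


Insert 26: root
Insert 27: R from 26
Insert 97: R from 26 -> R from 27
Insert 22: L from 26
Insert 70: R from 26 -> R from 27 -> L from 97
Insert 98: R from 26 -> R from 27 -> R from 97
Insert 25: L from 26 -> R from 22
Insert 90: R from 26 -> R from 27 -> L from 97 -> R from 70

In-order: [22, 25, 26, 27, 70, 90, 97, 98]


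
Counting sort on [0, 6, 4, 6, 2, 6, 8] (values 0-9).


Input: [0, 6, 4, 6, 2, 6, 8]
Counts: [1, 0, 1, 0, 1, 0, 3, 0, 1, 0]

Sorted: [0, 2, 4, 6, 6, 6, 8]


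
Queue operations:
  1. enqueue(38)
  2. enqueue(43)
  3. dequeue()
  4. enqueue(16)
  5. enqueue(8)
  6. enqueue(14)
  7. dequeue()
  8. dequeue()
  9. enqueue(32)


enqueue(38) -> [38]
enqueue(43) -> [38, 43]
dequeue()->38, [43]
enqueue(16) -> [43, 16]
enqueue(8) -> [43, 16, 8]
enqueue(14) -> [43, 16, 8, 14]
dequeue()->43, [16, 8, 14]
dequeue()->16, [8, 14]
enqueue(32) -> [8, 14, 32]

Final queue: [8, 14, 32]


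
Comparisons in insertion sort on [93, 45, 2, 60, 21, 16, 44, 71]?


Algorithm: insertion sort
Input: [93, 45, 2, 60, 21, 16, 44, 71]
Sorted: [2, 16, 21, 44, 45, 60, 71, 93]

20


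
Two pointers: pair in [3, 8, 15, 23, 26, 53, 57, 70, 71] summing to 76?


lo=0(3)+hi=8(71)=74
lo=1(8)+hi=8(71)=79
lo=1(8)+hi=7(70)=78
lo=1(8)+hi=6(57)=65
lo=2(15)+hi=6(57)=72
lo=3(23)+hi=6(57)=80
lo=3(23)+hi=5(53)=76

Yes: 23+53=76


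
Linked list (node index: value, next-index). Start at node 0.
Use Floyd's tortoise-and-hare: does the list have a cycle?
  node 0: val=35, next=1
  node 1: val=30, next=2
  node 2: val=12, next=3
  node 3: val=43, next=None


Floyd's tortoise (slow, +1) and hare (fast, +2):
  init: slow=0, fast=0
  step 1: slow=1, fast=2
  step 2: fast 2->3->None, no cycle

Cycle: no


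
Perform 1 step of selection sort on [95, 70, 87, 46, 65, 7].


Initial: [95, 70, 87, 46, 65, 7]
Step 1: min=7 at 5
  Swap: [7, 70, 87, 46, 65, 95]

After 1 step: [7, 70, 87, 46, 65, 95]


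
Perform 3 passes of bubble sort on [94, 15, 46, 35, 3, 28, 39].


Initial: [94, 15, 46, 35, 3, 28, 39]
Pass 1: [15, 46, 35, 3, 28, 39, 94] (6 swaps)
Pass 2: [15, 35, 3, 28, 39, 46, 94] (4 swaps)
Pass 3: [15, 3, 28, 35, 39, 46, 94] (2 swaps)

After 3 passes: [15, 3, 28, 35, 39, 46, 94]


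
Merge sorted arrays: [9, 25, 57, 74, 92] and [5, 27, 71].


Take 5 from B
Take 9 from A
Take 25 from A
Take 27 from B
Take 57 from A
Take 71 from B

Merged: [5, 9, 25, 27, 57, 71, 74, 92]


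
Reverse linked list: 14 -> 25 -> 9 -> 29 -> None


Step 1: curr=14, set curr.next=prev(None) | reversed so far: 14
Step 2: curr=25, set curr.next=prev(14) | reversed so far: 25 -> 14
Step 3: curr=9, set curr.next=prev(25) | reversed so far: 9 -> 25 -> 14
Step 4: curr=29, set curr.next=prev(9) | reversed so far: 29 -> 9 -> 25 -> 14

29 -> 9 -> 25 -> 14 -> None


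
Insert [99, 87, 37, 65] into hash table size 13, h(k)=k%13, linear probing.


Insert 99: h=8 -> slot 8
Insert 87: h=9 -> slot 9
Insert 37: h=11 -> slot 11
Insert 65: h=0 -> slot 0

Table: [65, None, None, None, None, None, None, None, 99, 87, None, 37, None]


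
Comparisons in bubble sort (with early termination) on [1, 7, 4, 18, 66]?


Algorithm: bubble sort (with early termination)
Input: [1, 7, 4, 18, 66]
Sorted: [1, 4, 7, 18, 66]

7


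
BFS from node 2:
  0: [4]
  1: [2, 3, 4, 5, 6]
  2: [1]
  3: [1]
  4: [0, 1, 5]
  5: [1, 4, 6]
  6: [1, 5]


Visit 2, enqueue [1]
Visit 1, enqueue [3, 4, 5, 6]
Visit 3, enqueue []
Visit 4, enqueue [0]
Visit 5, enqueue []
Visit 6, enqueue []
Visit 0, enqueue []

BFS order: [2, 1, 3, 4, 5, 6, 0]


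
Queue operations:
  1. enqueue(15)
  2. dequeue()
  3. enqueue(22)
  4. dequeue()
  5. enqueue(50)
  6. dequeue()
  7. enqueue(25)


enqueue(15) -> [15]
dequeue()->15, []
enqueue(22) -> [22]
dequeue()->22, []
enqueue(50) -> [50]
dequeue()->50, []
enqueue(25) -> [25]

Final queue: [25]


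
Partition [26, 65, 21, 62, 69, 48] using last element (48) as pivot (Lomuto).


Pivot: 48
  26 <= 48: advance i (no swap)
  21 <= 48: swap -> [26, 21, 65, 62, 69, 48]
Place pivot at 2: [26, 21, 48, 62, 69, 65]

Partitioned: [26, 21, 48, 62, 69, 65]


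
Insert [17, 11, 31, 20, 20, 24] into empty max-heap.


Insert 17: [17]
Insert 11: [17, 11]
Insert 31: [31, 11, 17]
Insert 20: [31, 20, 17, 11]
Insert 20: [31, 20, 17, 11, 20]
Insert 24: [31, 20, 24, 11, 20, 17]

Final heap: [31, 20, 24, 11, 20, 17]


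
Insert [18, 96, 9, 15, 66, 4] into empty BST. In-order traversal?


Insert 18: root
Insert 96: R from 18
Insert 9: L from 18
Insert 15: L from 18 -> R from 9
Insert 66: R from 18 -> L from 96
Insert 4: L from 18 -> L from 9

In-order: [4, 9, 15, 18, 66, 96]


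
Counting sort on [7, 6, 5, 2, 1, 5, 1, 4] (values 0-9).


Input: [7, 6, 5, 2, 1, 5, 1, 4]
Counts: [0, 2, 1, 0, 1, 2, 1, 1, 0, 0]

Sorted: [1, 1, 2, 4, 5, 5, 6, 7]


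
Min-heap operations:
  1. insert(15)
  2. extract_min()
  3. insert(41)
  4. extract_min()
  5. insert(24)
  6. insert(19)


insert(15) -> [15]
extract_min()->15, []
insert(41) -> [41]
extract_min()->41, []
insert(24) -> [24]
insert(19) -> [19, 24]

Final heap: [19, 24]


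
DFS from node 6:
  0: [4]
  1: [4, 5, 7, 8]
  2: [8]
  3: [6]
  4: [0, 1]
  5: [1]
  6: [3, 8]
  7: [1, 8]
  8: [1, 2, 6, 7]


Visit 6, push [8, 3]
Visit 3, push []
Visit 8, push [7, 2, 1]
Visit 1, push [7, 5, 4]
Visit 4, push [0]
Visit 0, push []
Visit 5, push []
Visit 7, push []
Visit 2, push []

DFS order: [6, 3, 8, 1, 4, 0, 5, 7, 2]


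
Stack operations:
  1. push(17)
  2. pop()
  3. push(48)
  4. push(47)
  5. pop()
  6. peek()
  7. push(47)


push(17) -> [17]
pop()->17, []
push(48) -> [48]
push(47) -> [48, 47]
pop()->47, [48]
peek()->48
push(47) -> [48, 47]

Final stack: [48, 47]


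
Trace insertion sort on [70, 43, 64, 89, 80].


Initial: [70, 43, 64, 89, 80]
Insert 43: [43, 70, 64, 89, 80]
Insert 64: [43, 64, 70, 89, 80]
Insert 89: [43, 64, 70, 89, 80]
Insert 80: [43, 64, 70, 80, 89]

Sorted: [43, 64, 70, 80, 89]


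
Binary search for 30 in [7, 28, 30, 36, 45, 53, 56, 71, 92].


Step 1: lo=0, hi=8, mid=4, val=45
Step 2: lo=0, hi=3, mid=1, val=28
Step 3: lo=2, hi=3, mid=2, val=30

Found at index 2


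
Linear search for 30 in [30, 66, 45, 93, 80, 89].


i=0: 30==30 found!

Found at 0, 1 comps


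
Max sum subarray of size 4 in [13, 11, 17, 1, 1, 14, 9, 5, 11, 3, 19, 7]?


[0:4]: 42
[1:5]: 30
[2:6]: 33
[3:7]: 25
[4:8]: 29
[5:9]: 39
[6:10]: 28
[7:11]: 38
[8:12]: 40

Max: 42 at [0:4]


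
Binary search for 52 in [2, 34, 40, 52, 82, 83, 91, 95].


Step 1: lo=0, hi=7, mid=3, val=52

Found at index 3


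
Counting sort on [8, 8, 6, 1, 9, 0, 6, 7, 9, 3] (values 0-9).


Input: [8, 8, 6, 1, 9, 0, 6, 7, 9, 3]
Counts: [1, 1, 0, 1, 0, 0, 2, 1, 2, 2]

Sorted: [0, 1, 3, 6, 6, 7, 8, 8, 9, 9]


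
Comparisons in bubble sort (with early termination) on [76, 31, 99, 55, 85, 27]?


Algorithm: bubble sort (with early termination)
Input: [76, 31, 99, 55, 85, 27]
Sorted: [27, 31, 55, 76, 85, 99]

15


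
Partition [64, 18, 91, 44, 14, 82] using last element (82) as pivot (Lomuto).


Pivot: 82
  64 <= 82: advance i (no swap)
  18 <= 82: advance i (no swap)
  44 <= 82: swap -> [64, 18, 44, 91, 14, 82]
  14 <= 82: swap -> [64, 18, 44, 14, 91, 82]
Place pivot at 4: [64, 18, 44, 14, 82, 91]

Partitioned: [64, 18, 44, 14, 82, 91]


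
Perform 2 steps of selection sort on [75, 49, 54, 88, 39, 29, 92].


Initial: [75, 49, 54, 88, 39, 29, 92]
Step 1: min=29 at 5
  Swap: [29, 49, 54, 88, 39, 75, 92]
Step 2: min=39 at 4
  Swap: [29, 39, 54, 88, 49, 75, 92]

After 2 steps: [29, 39, 54, 88, 49, 75, 92]


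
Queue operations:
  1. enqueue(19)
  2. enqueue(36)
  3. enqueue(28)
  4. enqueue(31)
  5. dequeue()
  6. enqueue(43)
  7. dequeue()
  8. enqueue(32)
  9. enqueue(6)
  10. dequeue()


enqueue(19) -> [19]
enqueue(36) -> [19, 36]
enqueue(28) -> [19, 36, 28]
enqueue(31) -> [19, 36, 28, 31]
dequeue()->19, [36, 28, 31]
enqueue(43) -> [36, 28, 31, 43]
dequeue()->36, [28, 31, 43]
enqueue(32) -> [28, 31, 43, 32]
enqueue(6) -> [28, 31, 43, 32, 6]
dequeue()->28, [31, 43, 32, 6]

Final queue: [31, 43, 32, 6]


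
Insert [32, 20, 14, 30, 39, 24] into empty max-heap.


Insert 32: [32]
Insert 20: [32, 20]
Insert 14: [32, 20, 14]
Insert 30: [32, 30, 14, 20]
Insert 39: [39, 32, 14, 20, 30]
Insert 24: [39, 32, 24, 20, 30, 14]

Final heap: [39, 32, 24, 20, 30, 14]


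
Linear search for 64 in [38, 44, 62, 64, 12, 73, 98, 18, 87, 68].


i=0: 38!=64
i=1: 44!=64
i=2: 62!=64
i=3: 64==64 found!

Found at 3, 4 comps


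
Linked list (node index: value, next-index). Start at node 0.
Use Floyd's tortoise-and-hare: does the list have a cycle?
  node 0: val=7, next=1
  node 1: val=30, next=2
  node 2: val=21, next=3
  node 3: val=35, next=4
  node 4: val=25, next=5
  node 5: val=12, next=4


Floyd's tortoise (slow, +1) and hare (fast, +2):
  init: slow=0, fast=0
  step 1: slow=1, fast=2
  step 2: slow=2, fast=4
  step 3: slow=3, fast=4
  step 4: slow=4, fast=4
  slow == fast at node 4: cycle detected

Cycle: yes


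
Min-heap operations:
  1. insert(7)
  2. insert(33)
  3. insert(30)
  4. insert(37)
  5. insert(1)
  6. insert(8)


insert(7) -> [7]
insert(33) -> [7, 33]
insert(30) -> [7, 33, 30]
insert(37) -> [7, 33, 30, 37]
insert(1) -> [1, 7, 30, 37, 33]
insert(8) -> [1, 7, 8, 37, 33, 30]

Final heap: [1, 7, 8, 37, 33, 30]


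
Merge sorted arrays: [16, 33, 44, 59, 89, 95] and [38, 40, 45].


Take 16 from A
Take 33 from A
Take 38 from B
Take 40 from B
Take 44 from A
Take 45 from B

Merged: [16, 33, 38, 40, 44, 45, 59, 89, 95]


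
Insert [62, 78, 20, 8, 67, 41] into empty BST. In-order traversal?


Insert 62: root
Insert 78: R from 62
Insert 20: L from 62
Insert 8: L from 62 -> L from 20
Insert 67: R from 62 -> L from 78
Insert 41: L from 62 -> R from 20

In-order: [8, 20, 41, 62, 67, 78]


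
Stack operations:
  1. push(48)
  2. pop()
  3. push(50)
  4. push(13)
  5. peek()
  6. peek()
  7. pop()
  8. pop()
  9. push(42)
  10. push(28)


push(48) -> [48]
pop()->48, []
push(50) -> [50]
push(13) -> [50, 13]
peek()->13
peek()->13
pop()->13, [50]
pop()->50, []
push(42) -> [42]
push(28) -> [42, 28]

Final stack: [42, 28]


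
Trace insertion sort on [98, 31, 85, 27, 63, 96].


Initial: [98, 31, 85, 27, 63, 96]
Insert 31: [31, 98, 85, 27, 63, 96]
Insert 85: [31, 85, 98, 27, 63, 96]
Insert 27: [27, 31, 85, 98, 63, 96]
Insert 63: [27, 31, 63, 85, 98, 96]
Insert 96: [27, 31, 63, 85, 96, 98]

Sorted: [27, 31, 63, 85, 96, 98]


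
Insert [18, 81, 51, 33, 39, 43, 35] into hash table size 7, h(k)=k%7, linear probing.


Insert 18: h=4 -> slot 4
Insert 81: h=4, 1 probes -> slot 5
Insert 51: h=2 -> slot 2
Insert 33: h=5, 1 probes -> slot 6
Insert 39: h=4, 3 probes -> slot 0
Insert 43: h=1 -> slot 1
Insert 35: h=0, 3 probes -> slot 3

Table: [39, 43, 51, 35, 18, 81, 33]


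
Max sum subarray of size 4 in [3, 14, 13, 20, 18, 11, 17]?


[0:4]: 50
[1:5]: 65
[2:6]: 62
[3:7]: 66

Max: 66 at [3:7]


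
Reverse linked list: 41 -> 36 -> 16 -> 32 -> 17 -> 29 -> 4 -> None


Step 1: curr=41, set curr.next=prev(None) | reversed so far: 41
Step 2: curr=36, set curr.next=prev(41) | reversed so far: 36 -> 41
Step 3: curr=16, set curr.next=prev(36) | reversed so far: 16 -> 36 -> 41
Step 4: curr=32, set curr.next=prev(16) | reversed so far: 32 -> 16 -> 36 -> 41
Step 5: curr=17, set curr.next=prev(32) | reversed so far: 17 -> 32 -> 16 -> 36 -> 41
Step 6: curr=29, set curr.next=prev(17) | reversed so far: 29 -> 17 -> 32 -> 16 -> 36 -> 41
Step 7: curr=4, set curr.next=prev(29) | reversed so far: 4 -> 29 -> 17 -> 32 -> 16 -> 36 -> 41

4 -> 29 -> 17 -> 32 -> 16 -> 36 -> 41 -> None


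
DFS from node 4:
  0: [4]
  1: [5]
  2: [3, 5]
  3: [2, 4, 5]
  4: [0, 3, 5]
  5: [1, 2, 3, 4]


Visit 4, push [5, 3, 0]
Visit 0, push []
Visit 3, push [5, 2]
Visit 2, push [5]
Visit 5, push [1]
Visit 1, push []

DFS order: [4, 0, 3, 2, 5, 1]


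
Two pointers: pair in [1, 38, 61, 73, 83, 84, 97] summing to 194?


lo=0(1)+hi=6(97)=98
lo=1(38)+hi=6(97)=135
lo=2(61)+hi=6(97)=158
lo=3(73)+hi=6(97)=170
lo=4(83)+hi=6(97)=180
lo=5(84)+hi=6(97)=181

No pair found


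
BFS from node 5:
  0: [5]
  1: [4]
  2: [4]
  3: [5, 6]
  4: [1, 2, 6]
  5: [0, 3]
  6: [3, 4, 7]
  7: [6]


Visit 5, enqueue [0, 3]
Visit 0, enqueue []
Visit 3, enqueue [6]
Visit 6, enqueue [4, 7]
Visit 4, enqueue [1, 2]
Visit 7, enqueue []
Visit 1, enqueue []
Visit 2, enqueue []

BFS order: [5, 0, 3, 6, 4, 7, 1, 2]


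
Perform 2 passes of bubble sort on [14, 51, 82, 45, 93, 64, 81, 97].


Initial: [14, 51, 82, 45, 93, 64, 81, 97]
Pass 1: [14, 51, 45, 82, 64, 81, 93, 97] (3 swaps)
Pass 2: [14, 45, 51, 64, 81, 82, 93, 97] (3 swaps)

After 2 passes: [14, 45, 51, 64, 81, 82, 93, 97]


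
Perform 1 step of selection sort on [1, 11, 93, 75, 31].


Initial: [1, 11, 93, 75, 31]
Step 1: min=1 at 0
  Swap: [1, 11, 93, 75, 31]

After 1 step: [1, 11, 93, 75, 31]


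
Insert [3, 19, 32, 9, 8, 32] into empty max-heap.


Insert 3: [3]
Insert 19: [19, 3]
Insert 32: [32, 3, 19]
Insert 9: [32, 9, 19, 3]
Insert 8: [32, 9, 19, 3, 8]
Insert 32: [32, 9, 32, 3, 8, 19]

Final heap: [32, 9, 32, 3, 8, 19]


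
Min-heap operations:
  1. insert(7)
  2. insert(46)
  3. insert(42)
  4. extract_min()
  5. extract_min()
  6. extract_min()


insert(7) -> [7]
insert(46) -> [7, 46]
insert(42) -> [7, 46, 42]
extract_min()->7, [42, 46]
extract_min()->42, [46]
extract_min()->46, []

Final heap: []


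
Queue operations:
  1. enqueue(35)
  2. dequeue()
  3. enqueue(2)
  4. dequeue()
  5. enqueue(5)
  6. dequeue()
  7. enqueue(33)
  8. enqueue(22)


enqueue(35) -> [35]
dequeue()->35, []
enqueue(2) -> [2]
dequeue()->2, []
enqueue(5) -> [5]
dequeue()->5, []
enqueue(33) -> [33]
enqueue(22) -> [33, 22]

Final queue: [33, 22]


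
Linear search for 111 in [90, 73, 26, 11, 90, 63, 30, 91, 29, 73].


i=0: 90!=111
i=1: 73!=111
i=2: 26!=111
i=3: 11!=111
i=4: 90!=111
i=5: 63!=111
i=6: 30!=111
i=7: 91!=111
i=8: 29!=111
i=9: 73!=111

Not found, 10 comps


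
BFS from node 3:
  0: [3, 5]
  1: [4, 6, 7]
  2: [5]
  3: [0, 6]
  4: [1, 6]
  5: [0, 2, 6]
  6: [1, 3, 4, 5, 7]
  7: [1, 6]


Visit 3, enqueue [0, 6]
Visit 0, enqueue [5]
Visit 6, enqueue [1, 4, 7]
Visit 5, enqueue [2]
Visit 1, enqueue []
Visit 4, enqueue []
Visit 7, enqueue []
Visit 2, enqueue []

BFS order: [3, 0, 6, 5, 1, 4, 7, 2]


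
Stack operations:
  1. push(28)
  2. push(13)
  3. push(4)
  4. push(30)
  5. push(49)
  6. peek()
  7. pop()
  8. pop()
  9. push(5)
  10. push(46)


push(28) -> [28]
push(13) -> [28, 13]
push(4) -> [28, 13, 4]
push(30) -> [28, 13, 4, 30]
push(49) -> [28, 13, 4, 30, 49]
peek()->49
pop()->49, [28, 13, 4, 30]
pop()->30, [28, 13, 4]
push(5) -> [28, 13, 4, 5]
push(46) -> [28, 13, 4, 5, 46]

Final stack: [28, 13, 4, 5, 46]


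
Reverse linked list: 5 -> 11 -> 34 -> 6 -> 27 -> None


Step 1: curr=5, set curr.next=prev(None) | reversed so far: 5
Step 2: curr=11, set curr.next=prev(5) | reversed so far: 11 -> 5
Step 3: curr=34, set curr.next=prev(11) | reversed so far: 34 -> 11 -> 5
Step 4: curr=6, set curr.next=prev(34) | reversed so far: 6 -> 34 -> 11 -> 5
Step 5: curr=27, set curr.next=prev(6) | reversed so far: 27 -> 6 -> 34 -> 11 -> 5

27 -> 6 -> 34 -> 11 -> 5 -> None


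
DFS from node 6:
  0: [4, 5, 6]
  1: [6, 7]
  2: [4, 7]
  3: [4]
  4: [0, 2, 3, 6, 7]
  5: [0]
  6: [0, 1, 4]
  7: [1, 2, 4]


Visit 6, push [4, 1, 0]
Visit 0, push [5, 4]
Visit 4, push [7, 3, 2]
Visit 2, push [7]
Visit 7, push [1]
Visit 1, push []
Visit 3, push []
Visit 5, push []

DFS order: [6, 0, 4, 2, 7, 1, 3, 5]


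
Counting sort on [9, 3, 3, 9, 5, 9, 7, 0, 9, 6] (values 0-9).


Input: [9, 3, 3, 9, 5, 9, 7, 0, 9, 6]
Counts: [1, 0, 0, 2, 0, 1, 1, 1, 0, 4]

Sorted: [0, 3, 3, 5, 6, 7, 9, 9, 9, 9]


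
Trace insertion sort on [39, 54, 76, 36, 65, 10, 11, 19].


Initial: [39, 54, 76, 36, 65, 10, 11, 19]
Insert 54: [39, 54, 76, 36, 65, 10, 11, 19]
Insert 76: [39, 54, 76, 36, 65, 10, 11, 19]
Insert 36: [36, 39, 54, 76, 65, 10, 11, 19]
Insert 65: [36, 39, 54, 65, 76, 10, 11, 19]
Insert 10: [10, 36, 39, 54, 65, 76, 11, 19]
Insert 11: [10, 11, 36, 39, 54, 65, 76, 19]
Insert 19: [10, 11, 19, 36, 39, 54, 65, 76]

Sorted: [10, 11, 19, 36, 39, 54, 65, 76]


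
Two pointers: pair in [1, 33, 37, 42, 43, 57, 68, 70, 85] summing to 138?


lo=0(1)+hi=8(85)=86
lo=1(33)+hi=8(85)=118
lo=2(37)+hi=8(85)=122
lo=3(42)+hi=8(85)=127
lo=4(43)+hi=8(85)=128
lo=5(57)+hi=8(85)=142
lo=5(57)+hi=7(70)=127
lo=6(68)+hi=7(70)=138

Yes: 68+70=138


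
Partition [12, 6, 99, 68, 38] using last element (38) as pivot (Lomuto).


Pivot: 38
  12 <= 38: advance i (no swap)
  6 <= 38: advance i (no swap)
Place pivot at 2: [12, 6, 38, 68, 99]

Partitioned: [12, 6, 38, 68, 99]


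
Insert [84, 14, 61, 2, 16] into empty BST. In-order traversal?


Insert 84: root
Insert 14: L from 84
Insert 61: L from 84 -> R from 14
Insert 2: L from 84 -> L from 14
Insert 16: L from 84 -> R from 14 -> L from 61

In-order: [2, 14, 16, 61, 84]


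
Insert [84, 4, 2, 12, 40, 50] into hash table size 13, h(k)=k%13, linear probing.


Insert 84: h=6 -> slot 6
Insert 4: h=4 -> slot 4
Insert 2: h=2 -> slot 2
Insert 12: h=12 -> slot 12
Insert 40: h=1 -> slot 1
Insert 50: h=11 -> slot 11

Table: [None, 40, 2, None, 4, None, 84, None, None, None, None, 50, 12]


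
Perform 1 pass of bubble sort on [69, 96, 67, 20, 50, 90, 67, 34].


Initial: [69, 96, 67, 20, 50, 90, 67, 34]
Pass 1: [69, 67, 20, 50, 90, 67, 34, 96] (6 swaps)

After 1 pass: [69, 67, 20, 50, 90, 67, 34, 96]


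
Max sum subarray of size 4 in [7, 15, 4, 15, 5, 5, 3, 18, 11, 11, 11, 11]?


[0:4]: 41
[1:5]: 39
[2:6]: 29
[3:7]: 28
[4:8]: 31
[5:9]: 37
[6:10]: 43
[7:11]: 51
[8:12]: 44

Max: 51 at [7:11]


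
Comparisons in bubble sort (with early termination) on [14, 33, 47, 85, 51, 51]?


Algorithm: bubble sort (with early termination)
Input: [14, 33, 47, 85, 51, 51]
Sorted: [14, 33, 47, 51, 51, 85]

9


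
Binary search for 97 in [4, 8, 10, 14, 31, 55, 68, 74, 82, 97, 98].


Step 1: lo=0, hi=10, mid=5, val=55
Step 2: lo=6, hi=10, mid=8, val=82
Step 3: lo=9, hi=10, mid=9, val=97

Found at index 9


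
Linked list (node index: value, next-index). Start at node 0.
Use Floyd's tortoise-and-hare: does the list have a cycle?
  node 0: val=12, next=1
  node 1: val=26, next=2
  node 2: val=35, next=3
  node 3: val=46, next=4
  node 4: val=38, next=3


Floyd's tortoise (slow, +1) and hare (fast, +2):
  init: slow=0, fast=0
  step 1: slow=1, fast=2
  step 2: slow=2, fast=4
  step 3: slow=3, fast=4
  step 4: slow=4, fast=4
  slow == fast at node 4: cycle detected

Cycle: yes


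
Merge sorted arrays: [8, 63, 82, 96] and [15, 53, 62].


Take 8 from A
Take 15 from B
Take 53 from B
Take 62 from B

Merged: [8, 15, 53, 62, 63, 82, 96]


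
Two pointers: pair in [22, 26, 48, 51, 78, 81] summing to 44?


lo=0(22)+hi=5(81)=103
lo=0(22)+hi=4(78)=100
lo=0(22)+hi=3(51)=73
lo=0(22)+hi=2(48)=70
lo=0(22)+hi=1(26)=48

No pair found


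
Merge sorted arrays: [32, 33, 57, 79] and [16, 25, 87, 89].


Take 16 from B
Take 25 from B
Take 32 from A
Take 33 from A
Take 57 from A
Take 79 from A

Merged: [16, 25, 32, 33, 57, 79, 87, 89]


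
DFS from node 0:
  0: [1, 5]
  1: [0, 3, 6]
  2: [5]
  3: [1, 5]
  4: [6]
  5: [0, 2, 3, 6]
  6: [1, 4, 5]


Visit 0, push [5, 1]
Visit 1, push [6, 3]
Visit 3, push [5]
Visit 5, push [6, 2]
Visit 2, push []
Visit 6, push [4]
Visit 4, push []

DFS order: [0, 1, 3, 5, 2, 6, 4]
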